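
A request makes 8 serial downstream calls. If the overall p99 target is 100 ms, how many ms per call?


Formula: per_stage = total_budget / stages
per_stage = 100 / 8
per_stage = 12.5 ms

12.5 ms


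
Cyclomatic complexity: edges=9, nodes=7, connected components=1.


Formula: V(G) = E - N + 2P
V(G) = 9 - 7 + 2*1
V(G) = 2 + 2
V(G) = 4

4


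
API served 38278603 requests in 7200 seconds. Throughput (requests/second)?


Formula: throughput = requests / seconds
throughput = 38278603 / 7200
throughput = 5316.47 requests/second

5316.47 requests/second


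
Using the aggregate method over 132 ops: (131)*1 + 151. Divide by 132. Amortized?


Formula: Amortized cost = Total cost / Operations
Total cost = (131 * 1) + (1 * 151)
Total cost = 131 + 151 = 282
Amortized = 282 / 132 = 2.1364

2.1364


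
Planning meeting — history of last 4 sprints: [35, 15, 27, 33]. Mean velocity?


Formula: Avg velocity = Total points / Number of sprints
Points: [35, 15, 27, 33]
Sum = 35 + 15 + 27 + 33 = 110
Avg velocity = 110 / 4 = 27.5 points/sprint

27.5 points/sprint


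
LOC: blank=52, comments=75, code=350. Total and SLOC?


Total LOC = blank + comment + code
Total LOC = 52 + 75 + 350 = 477
SLOC (source only) = code = 350

Total LOC: 477, SLOC: 350


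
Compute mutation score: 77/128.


Mutation score = killed / total * 100
Mutation score = 77 / 128 * 100
Mutation score = 60.16%

60.16%


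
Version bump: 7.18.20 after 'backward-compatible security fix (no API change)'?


Current: 7.18.20
Change category: 'backward-compatible security fix (no API change)' → patch bump
SemVer rule: patch bump → increment PATCH (MAJOR and MINOR unchanged)
New: 7.18.21

7.18.21


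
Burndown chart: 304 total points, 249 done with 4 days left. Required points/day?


Formula: Required rate = Remaining points / Days left
Remaining = 304 - 249 = 55 points
Required rate = 55 / 4 = 13.75 points/day

13.75 points/day


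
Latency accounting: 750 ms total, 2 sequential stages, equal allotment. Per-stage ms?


Formula: per_stage = total_budget / stages
per_stage = 750 / 2
per_stage = 375.0 ms

375.0 ms


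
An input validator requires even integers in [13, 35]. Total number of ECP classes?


Constraint: even integers in [13, 35]
Class 1: x < 13 — out-of-range invalid
Class 2: x in [13,35] but odd — wrong type invalid
Class 3: x in [13,35] and even — valid
Class 4: x > 35 — out-of-range invalid
Total equivalence classes: 4

4 equivalence classes


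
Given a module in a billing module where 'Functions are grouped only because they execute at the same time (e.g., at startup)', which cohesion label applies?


Reasoning: Related by timing only
Type: Temporal cohesion

Temporal cohesion


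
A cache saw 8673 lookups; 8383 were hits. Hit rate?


Formula: hit rate = hits / (hits + misses) * 100
hit rate = 8383 / (8383 + 290) * 100
hit rate = 8383 / 8673 * 100
hit rate = 96.66%

96.66%


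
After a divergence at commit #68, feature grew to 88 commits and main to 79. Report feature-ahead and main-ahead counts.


Common ancestor: commit #68
feature commits after divergence: 88 - 68 = 20
main commits after divergence: 79 - 68 = 11
feature is 20 commits ahead of main
main is 11 commits ahead of feature

feature ahead: 20, main ahead: 11


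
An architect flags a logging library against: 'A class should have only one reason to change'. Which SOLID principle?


This describes the Single Responsibility Principle (SRP)

Single Responsibility Principle (SRP)


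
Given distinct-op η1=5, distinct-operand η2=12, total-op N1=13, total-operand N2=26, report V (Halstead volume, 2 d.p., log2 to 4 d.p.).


Formula: V = N * log2(η), where N = N1 + N2 and η = η1 + η2
η = 5 + 12 = 17
N = 13 + 26 = 39
log2(17) ≈ 4.0875
V = 39 * 4.0875 = 159.41

159.41


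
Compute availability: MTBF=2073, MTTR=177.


Availability = MTBF / (MTBF + MTTR)
Availability = 2073 / (2073 + 177)
Availability = 2073 / 2250
Availability = 92.1333%

92.1333%


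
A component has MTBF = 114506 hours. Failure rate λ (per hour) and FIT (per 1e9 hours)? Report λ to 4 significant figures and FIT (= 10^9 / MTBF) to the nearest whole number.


Formula: λ = 1 / MTBF; FIT = λ × 1e9 = 1e9 / MTBF
λ = 1 / 114506 ≈ 8.733e-06 failures/hour
FIT = 1e9 / 114506 ≈ 8733 failures per 1e9 hours (nearest whole number)

λ = 8.733e-06 /h, FIT = 8733


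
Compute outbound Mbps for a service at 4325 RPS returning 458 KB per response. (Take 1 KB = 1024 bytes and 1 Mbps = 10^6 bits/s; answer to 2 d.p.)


Formula: Mbps = payload_bytes * RPS * 8 / 1e6
Payload per request = 458 KB = 458 * 1024 = 468992 bytes
Total bytes/sec = 468992 * 4325 = 2028390400
Total bits/sec = 2028390400 * 8 = 16227123200
Mbps = 16227123200 / 1e6 = 16227.12

16227.12 Mbps


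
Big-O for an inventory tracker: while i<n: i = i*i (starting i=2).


Reasoning: squaring drives double-exponential growth; iterations ~ log log n
Complexity: O(log log n)

O(log log n)


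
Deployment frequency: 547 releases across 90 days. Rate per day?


Formula: deployments per day = releases / days
= 547 / 90
= 6.078 deploys/day
(equivalently, 42.54 deploys/week)

6.078 deploys/day


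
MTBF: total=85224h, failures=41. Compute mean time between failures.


Formula: MTBF = Total operating time / Number of failures
MTBF = 85224 / 41
MTBF = 2078.63 hours

2078.63 hours


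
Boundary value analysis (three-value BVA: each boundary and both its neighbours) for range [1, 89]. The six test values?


Range: [1, 89]
Boundaries: just below min, min, min+1, max-1, max, just above max
Values: [0, 1, 2, 88, 89, 90]

[0, 1, 2, 88, 89, 90]


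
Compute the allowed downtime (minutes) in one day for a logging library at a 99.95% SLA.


Formula: allowed downtime = period * (100 - SLA) / 100
Period (day) = 1440 minutes
Unavailability fraction = (100 - 99.95) / 100
Allowed downtime = 1440 * (100 - 99.95) / 100
Allowed downtime = 0.72 minutes

0.72 minutes


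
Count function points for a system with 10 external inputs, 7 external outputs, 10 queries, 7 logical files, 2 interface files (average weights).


UFP = EI*4 + EO*5 + EQ*4 + ILF*10 + EIF*7
UFP = 10*4 + 7*5 + 10*4 + 7*10 + 2*7
UFP = 40 + 35 + 40 + 70 + 14
UFP = 199

199


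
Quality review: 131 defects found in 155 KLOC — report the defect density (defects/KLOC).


Defect density = defects / KLOC
Defect density = 131 / 155
Defect density = 0.845 defects/KLOC

0.845 defects/KLOC


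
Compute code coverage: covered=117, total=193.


Coverage = covered / total * 100
Coverage = 117 / 193 * 100
Coverage = 60.62%

60.62%


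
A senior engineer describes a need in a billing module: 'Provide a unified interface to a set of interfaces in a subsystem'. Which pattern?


This matches the Facade pattern

Facade


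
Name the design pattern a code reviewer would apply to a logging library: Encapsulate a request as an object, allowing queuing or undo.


This matches the Command pattern

Command


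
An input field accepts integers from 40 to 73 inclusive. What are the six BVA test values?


Range: [40, 73]
Boundaries: just below min, min, min+1, max-1, max, just above max
Values: [39, 40, 41, 72, 73, 74]

[39, 40, 41, 72, 73, 74]


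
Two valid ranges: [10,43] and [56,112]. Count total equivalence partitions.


Valid ranges: [10,43] and [56,112]
Class 1: x < 10 — invalid
Class 2: 10 ≤ x ≤ 43 — valid
Class 3: 43 < x < 56 — invalid (gap between ranges)
Class 4: 56 ≤ x ≤ 112 — valid
Class 5: x > 112 — invalid
Total equivalence classes: 5

5 equivalence classes


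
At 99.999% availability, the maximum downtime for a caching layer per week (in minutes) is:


Formula: allowed downtime = period * (100 - SLA) / 100
Period (week) = 10080 minutes
Unavailability fraction = (100 - 99.999) / 100
Allowed downtime = 10080 * (100 - 99.999) / 100
Allowed downtime = 0.1008 minutes

0.1008 minutes


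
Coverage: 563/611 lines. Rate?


Coverage = covered / total * 100
Coverage = 563 / 611 * 100
Coverage = 92.14%

92.14%


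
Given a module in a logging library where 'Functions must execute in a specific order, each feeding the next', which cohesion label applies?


Reasoning: Output of one is input to next
Type: Sequential cohesion

Sequential cohesion


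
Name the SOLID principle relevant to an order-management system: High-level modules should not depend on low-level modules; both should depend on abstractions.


This describes the Dependency Inversion Principle (DIP)

Dependency Inversion Principle (DIP)


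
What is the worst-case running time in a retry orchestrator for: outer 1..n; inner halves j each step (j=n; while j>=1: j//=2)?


Reasoning: n times log n
Complexity: O(n log n)

O(n log n)


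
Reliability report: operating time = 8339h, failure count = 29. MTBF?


Formula: MTBF = Total operating time / Number of failures
MTBF = 8339 / 29
MTBF = 287.55 hours

287.55 hours


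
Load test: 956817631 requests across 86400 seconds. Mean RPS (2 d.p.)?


Formula: throughput = requests / seconds
throughput = 956817631 / 86400
throughput = 11074.28 requests/second

11074.28 requests/second


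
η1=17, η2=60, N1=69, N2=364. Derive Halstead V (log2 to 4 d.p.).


Formula: V = N * log2(η), where N = N1 + N2 and η = η1 + η2
η = 17 + 60 = 77
N = 69 + 364 = 433
log2(77) ≈ 6.2668
V = 433 * 6.2668 = 2713.52

2713.52


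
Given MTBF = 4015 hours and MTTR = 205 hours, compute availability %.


Availability = MTBF / (MTBF + MTTR)
Availability = 4015 / (4015 + 205)
Availability = 4015 / 4220
Availability = 95.1422%

95.1422%


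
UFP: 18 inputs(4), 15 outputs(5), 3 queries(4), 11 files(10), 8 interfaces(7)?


UFP = EI*4 + EO*5 + EQ*4 + ILF*10 + EIF*7
UFP = 18*4 + 15*5 + 3*4 + 11*10 + 8*7
UFP = 72 + 75 + 12 + 110 + 56
UFP = 325

325


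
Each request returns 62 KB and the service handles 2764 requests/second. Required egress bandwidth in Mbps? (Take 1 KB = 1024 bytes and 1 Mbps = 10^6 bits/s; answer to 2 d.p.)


Formula: Mbps = payload_bytes * RPS * 8 / 1e6
Payload per request = 62 KB = 62 * 1024 = 63488 bytes
Total bytes/sec = 63488 * 2764 = 175480832
Total bits/sec = 175480832 * 8 = 1403846656
Mbps = 1403846656 / 1e6 = 1403.85

1403.85 Mbps


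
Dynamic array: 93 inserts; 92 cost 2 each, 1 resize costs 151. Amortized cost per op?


Formula: Amortized cost = Total cost / Operations
Total cost = (92 * 2) + (1 * 151)
Total cost = 184 + 151 = 335
Amortized = 335 / 93 = 3.6022

3.6022


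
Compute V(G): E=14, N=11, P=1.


Formula: V(G) = E - N + 2P
V(G) = 14 - 11 + 2*1
V(G) = 3 + 2
V(G) = 5

5


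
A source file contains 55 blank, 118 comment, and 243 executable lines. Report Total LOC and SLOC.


Total LOC = blank + comment + code
Total LOC = 55 + 118 + 243 = 416
SLOC (source only) = code = 243

Total LOC: 416, SLOC: 243


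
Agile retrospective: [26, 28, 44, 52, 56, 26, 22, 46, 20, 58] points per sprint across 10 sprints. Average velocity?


Formula: Avg velocity = Total points / Number of sprints
Points: [26, 28, 44, 52, 56, 26, 22, 46, 20, 58]
Sum = 26 + 28 + 44 + 52 + 56 + 26 + 22 + 46 + 20 + 58 = 378
Avg velocity = 378 / 10 = 37.8 points/sprint

37.8 points/sprint


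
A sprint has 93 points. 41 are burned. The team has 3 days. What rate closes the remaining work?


Formula: Required rate = Remaining points / Days left
Remaining = 93 - 41 = 52 points
Required rate = 52 / 3 = 17.33 points/day

17.33 points/day


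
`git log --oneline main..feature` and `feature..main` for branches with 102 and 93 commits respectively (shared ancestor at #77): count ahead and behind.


Common ancestor: commit #77
feature commits after divergence: 102 - 77 = 25
main commits after divergence: 93 - 77 = 16
feature is 25 commits ahead of main
main is 16 commits ahead of feature

feature ahead: 25, main ahead: 16


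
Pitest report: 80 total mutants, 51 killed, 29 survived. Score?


Mutation score = killed / total * 100
Mutation score = 51 / 80 * 100
Mutation score = 63.75%

63.75%


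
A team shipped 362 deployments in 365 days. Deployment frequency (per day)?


Formula: deployments per day = releases / days
= 362 / 365
= 0.992 deploys/day
(equivalently, 6.94 deploys/week)

0.992 deploys/day


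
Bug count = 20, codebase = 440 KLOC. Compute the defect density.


Defect density = defects / KLOC
Defect density = 20 / 440
Defect density = 0.045 defects/KLOC

0.045 defects/KLOC


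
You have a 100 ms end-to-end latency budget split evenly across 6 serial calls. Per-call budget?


Formula: per_stage = total_budget / stages
per_stage = 100 / 6
per_stage = 16.67 ms

16.67 ms


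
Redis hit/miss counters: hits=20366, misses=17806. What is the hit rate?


Formula: hit rate = hits / (hits + misses) * 100
hit rate = 20366 / (20366 + 17806) * 100
hit rate = 20366 / 38172 * 100
hit rate = 53.35%

53.35%


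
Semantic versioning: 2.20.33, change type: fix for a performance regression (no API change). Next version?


Current: 2.20.33
Change category: 'fix for a performance regression (no API change)' → patch bump
SemVer rule: patch bump → increment PATCH (MAJOR and MINOR unchanged)
New: 2.20.34

2.20.34


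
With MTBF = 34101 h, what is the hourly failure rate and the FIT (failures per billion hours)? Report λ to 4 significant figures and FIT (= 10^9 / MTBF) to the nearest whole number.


Formula: λ = 1 / MTBF; FIT = λ × 1e9 = 1e9 / MTBF
λ = 1 / 34101 ≈ 2.932e-05 failures/hour
FIT = 1e9 / 34101 ≈ 29325 failures per 1e9 hours (nearest whole number)

λ = 2.932e-05 /h, FIT = 29325


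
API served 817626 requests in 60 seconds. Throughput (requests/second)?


Formula: throughput = requests / seconds
throughput = 817626 / 60
throughput = 13627.1 requests/second

13627.1 requests/second


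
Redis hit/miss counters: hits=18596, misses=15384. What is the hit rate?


Formula: hit rate = hits / (hits + misses) * 100
hit rate = 18596 / (18596 + 15384) * 100
hit rate = 18596 / 33980 * 100
hit rate = 54.73%

54.73%


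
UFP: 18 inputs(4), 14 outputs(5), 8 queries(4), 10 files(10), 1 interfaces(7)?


UFP = EI*4 + EO*5 + EQ*4 + ILF*10 + EIF*7
UFP = 18*4 + 14*5 + 8*4 + 10*10 + 1*7
UFP = 72 + 70 + 32 + 100 + 7
UFP = 281

281


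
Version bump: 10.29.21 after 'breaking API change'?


Current: 10.29.21
Change category: 'breaking API change' → major bump
SemVer rule: major bump → increment MAJOR, reset MINOR and PATCH to 0
New: 11.0.0

11.0.0


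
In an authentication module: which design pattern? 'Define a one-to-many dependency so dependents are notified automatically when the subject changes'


This matches the Observer pattern

Observer


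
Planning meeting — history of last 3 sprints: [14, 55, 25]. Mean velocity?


Formula: Avg velocity = Total points / Number of sprints
Points: [14, 55, 25]
Sum = 14 + 55 + 25 = 94
Avg velocity = 94 / 3 = 31.33 points/sprint

31.33 points/sprint


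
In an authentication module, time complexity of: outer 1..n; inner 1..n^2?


Reasoning: n times n^2
Complexity: O(n^3)

O(n^3)


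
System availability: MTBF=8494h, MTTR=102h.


Availability = MTBF / (MTBF + MTTR)
Availability = 8494 / (8494 + 102)
Availability = 8494 / 8596
Availability = 98.8134%

98.8134%


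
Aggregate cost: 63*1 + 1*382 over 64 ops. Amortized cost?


Formula: Amortized cost = Total cost / Operations
Total cost = (63 * 1) + (1 * 382)
Total cost = 63 + 382 = 445
Amortized = 445 / 64 = 6.9531

6.9531


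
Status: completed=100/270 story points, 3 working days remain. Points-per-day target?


Formula: Required rate = Remaining points / Days left
Remaining = 270 - 100 = 170 points
Required rate = 170 / 3 = 56.67 points/day

56.67 points/day


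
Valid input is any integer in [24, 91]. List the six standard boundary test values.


Range: [24, 91]
Boundaries: just below min, min, min+1, max-1, max, just above max
Values: [23, 24, 25, 90, 91, 92]

[23, 24, 25, 90, 91, 92]


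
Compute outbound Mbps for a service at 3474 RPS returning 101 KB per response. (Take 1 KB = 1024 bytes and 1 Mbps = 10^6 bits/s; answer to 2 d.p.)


Formula: Mbps = payload_bytes * RPS * 8 / 1e6
Payload per request = 101 KB = 101 * 1024 = 103424 bytes
Total bytes/sec = 103424 * 3474 = 359294976
Total bits/sec = 359294976 * 8 = 2874359808
Mbps = 2874359808 / 1e6 = 2874.36

2874.36 Mbps


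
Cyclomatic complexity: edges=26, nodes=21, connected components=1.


Formula: V(G) = E - N + 2P
V(G) = 26 - 21 + 2*1
V(G) = 5 + 2
V(G) = 7

7


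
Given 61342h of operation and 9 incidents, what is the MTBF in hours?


Formula: MTBF = Total operating time / Number of failures
MTBF = 61342 / 9
MTBF = 6815.78 hours

6815.78 hours


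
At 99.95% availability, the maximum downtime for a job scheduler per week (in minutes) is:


Formula: allowed downtime = period * (100 - SLA) / 100
Period (week) = 10080 minutes
Unavailability fraction = (100 - 99.95) / 100
Allowed downtime = 10080 * (100 - 99.95) / 100
Allowed downtime = 5.04 minutes

5.04 minutes


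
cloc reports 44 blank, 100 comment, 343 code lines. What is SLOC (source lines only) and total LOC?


Total LOC = blank + comment + code
Total LOC = 44 + 100 + 343 = 487
SLOC (source only) = code = 343

Total LOC: 487, SLOC: 343


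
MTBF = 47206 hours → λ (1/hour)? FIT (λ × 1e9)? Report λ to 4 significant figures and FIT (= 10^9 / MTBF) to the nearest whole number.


Formula: λ = 1 / MTBF; FIT = λ × 1e9 = 1e9 / MTBF
λ = 1 / 47206 ≈ 2.118e-05 failures/hour
FIT = 1e9 / 47206 ≈ 21184 failures per 1e9 hours (nearest whole number)

λ = 2.118e-05 /h, FIT = 21184


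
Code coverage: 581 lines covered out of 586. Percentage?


Coverage = covered / total * 100
Coverage = 581 / 586 * 100
Coverage = 99.15%

99.15%


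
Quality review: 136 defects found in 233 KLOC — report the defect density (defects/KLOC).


Defect density = defects / KLOC
Defect density = 136 / 233
Defect density = 0.584 defects/KLOC

0.584 defects/KLOC


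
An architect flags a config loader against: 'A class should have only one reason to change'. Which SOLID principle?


This describes the Single Responsibility Principle (SRP)

Single Responsibility Principle (SRP)


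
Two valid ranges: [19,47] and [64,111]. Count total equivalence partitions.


Valid ranges: [19,47] and [64,111]
Class 1: x < 19 — invalid
Class 2: 19 ≤ x ≤ 47 — valid
Class 3: 47 < x < 64 — invalid (gap between ranges)
Class 4: 64 ≤ x ≤ 111 — valid
Class 5: x > 111 — invalid
Total equivalence classes: 5

5 equivalence classes


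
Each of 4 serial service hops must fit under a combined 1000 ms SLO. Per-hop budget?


Formula: per_stage = total_budget / stages
per_stage = 1000 / 4
per_stage = 250.0 ms

250.0 ms


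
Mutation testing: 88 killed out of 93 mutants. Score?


Mutation score = killed / total * 100
Mutation score = 88 / 93 * 100
Mutation score = 94.62%

94.62%


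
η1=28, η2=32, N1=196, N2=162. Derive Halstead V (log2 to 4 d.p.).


Formula: V = N * log2(η), where N = N1 + N2 and η = η1 + η2
η = 28 + 32 = 60
N = 196 + 162 = 358
log2(60) ≈ 5.9069
V = 358 * 5.9069 = 2114.67

2114.67


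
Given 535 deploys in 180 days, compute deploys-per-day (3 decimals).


Formula: deployments per day = releases / days
= 535 / 180
= 2.972 deploys/day
(equivalently, 20.81 deploys/week)

2.972 deploys/day


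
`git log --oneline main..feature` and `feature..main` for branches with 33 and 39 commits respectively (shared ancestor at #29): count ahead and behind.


Common ancestor: commit #29
feature commits after divergence: 33 - 29 = 4
main commits after divergence: 39 - 29 = 10
feature is 4 commits ahead of main
main is 10 commits ahead of feature

feature ahead: 4, main ahead: 10


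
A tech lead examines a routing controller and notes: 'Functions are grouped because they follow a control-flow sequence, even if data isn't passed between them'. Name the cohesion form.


Reasoning: Grouped by order of execution within a routine, not by data flow
Type: Procedural cohesion

Procedural cohesion


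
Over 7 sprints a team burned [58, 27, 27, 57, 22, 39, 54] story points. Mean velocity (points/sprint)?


Formula: Avg velocity = Total points / Number of sprints
Points: [58, 27, 27, 57, 22, 39, 54]
Sum = 58 + 27 + 27 + 57 + 22 + 39 + 54 = 284
Avg velocity = 284 / 7 = 40.57 points/sprint

40.57 points/sprint


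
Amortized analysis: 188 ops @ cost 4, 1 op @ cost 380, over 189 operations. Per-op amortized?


Formula: Amortized cost = Total cost / Operations
Total cost = (188 * 4) + (1 * 380)
Total cost = 752 + 380 = 1132
Amortized = 1132 / 189 = 5.9894

5.9894


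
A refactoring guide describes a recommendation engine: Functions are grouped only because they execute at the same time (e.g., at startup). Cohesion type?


Reasoning: Related by timing only
Type: Temporal cohesion

Temporal cohesion


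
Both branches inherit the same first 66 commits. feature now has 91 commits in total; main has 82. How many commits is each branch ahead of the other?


Common ancestor: commit #66
feature commits after divergence: 91 - 66 = 25
main commits after divergence: 82 - 66 = 16
feature is 25 commits ahead of main
main is 16 commits ahead of feature

feature ahead: 25, main ahead: 16


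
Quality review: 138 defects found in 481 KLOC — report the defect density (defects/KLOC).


Defect density = defects / KLOC
Defect density = 138 / 481
Defect density = 0.287 defects/KLOC

0.287 defects/KLOC


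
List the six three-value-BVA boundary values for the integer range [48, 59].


Range: [48, 59]
Boundaries: just below min, min, min+1, max-1, max, just above max
Values: [47, 48, 49, 58, 59, 60]

[47, 48, 49, 58, 59, 60]


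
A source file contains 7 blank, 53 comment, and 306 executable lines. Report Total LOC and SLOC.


Total LOC = blank + comment + code
Total LOC = 7 + 53 + 306 = 366
SLOC (source only) = code = 306

Total LOC: 366, SLOC: 306


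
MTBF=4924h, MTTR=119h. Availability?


Availability = MTBF / (MTBF + MTTR)
Availability = 4924 / (4924 + 119)
Availability = 4924 / 5043
Availability = 97.6403%

97.6403%


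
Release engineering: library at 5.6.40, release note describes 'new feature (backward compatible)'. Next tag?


Current: 5.6.40
Change category: 'new feature (backward compatible)' → minor bump
SemVer rule: minor bump → increment MINOR, reset PATCH to 0 (MAJOR unchanged)
New: 5.7.0

5.7.0


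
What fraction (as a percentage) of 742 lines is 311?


Coverage = covered / total * 100
Coverage = 311 / 742 * 100
Coverage = 41.91%

41.91%


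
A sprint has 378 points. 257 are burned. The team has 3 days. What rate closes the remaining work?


Formula: Required rate = Remaining points / Days left
Remaining = 378 - 257 = 121 points
Required rate = 121 / 3 = 40.33 points/day

40.33 points/day


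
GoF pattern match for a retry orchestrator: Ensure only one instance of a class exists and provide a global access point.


This matches the Singleton pattern

Singleton


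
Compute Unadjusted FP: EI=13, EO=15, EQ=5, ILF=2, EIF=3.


UFP = EI*4 + EO*5 + EQ*4 + ILF*10 + EIF*7
UFP = 13*4 + 15*5 + 5*4 + 2*10 + 3*7
UFP = 52 + 75 + 20 + 20 + 21
UFP = 188

188


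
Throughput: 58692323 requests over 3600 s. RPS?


Formula: throughput = requests / seconds
throughput = 58692323 / 3600
throughput = 16303.42 requests/second

16303.42 requests/second


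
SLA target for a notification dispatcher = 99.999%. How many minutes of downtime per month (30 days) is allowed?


Formula: allowed downtime = period * (100 - SLA) / 100
Period (month (30 days)) = 43200 minutes
Unavailability fraction = (100 - 99.999) / 100
Allowed downtime = 43200 * (100 - 99.999) / 100
Allowed downtime = 0.432 minutes

0.432 minutes


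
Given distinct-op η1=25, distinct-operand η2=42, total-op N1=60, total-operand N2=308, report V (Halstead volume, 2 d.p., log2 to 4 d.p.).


Formula: V = N * log2(η), where N = N1 + N2 and η = η1 + η2
η = 25 + 42 = 67
N = 60 + 308 = 368
log2(67) ≈ 6.0661
V = 368 * 6.0661 = 2232.32

2232.32


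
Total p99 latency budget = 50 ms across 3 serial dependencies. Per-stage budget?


Formula: per_stage = total_budget / stages
per_stage = 50 / 3
per_stage = 16.67 ms

16.67 ms


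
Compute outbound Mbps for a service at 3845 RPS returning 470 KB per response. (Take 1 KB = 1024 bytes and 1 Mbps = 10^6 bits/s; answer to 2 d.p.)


Formula: Mbps = payload_bytes * RPS * 8 / 1e6
Payload per request = 470 KB = 470 * 1024 = 481280 bytes
Total bytes/sec = 481280 * 3845 = 1850521600
Total bits/sec = 1850521600 * 8 = 14804172800
Mbps = 14804172800 / 1e6 = 14804.17

14804.17 Mbps


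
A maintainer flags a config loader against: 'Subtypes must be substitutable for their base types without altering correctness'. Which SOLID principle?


This describes the Liskov Substitution Principle (LSP)

Liskov Substitution Principle (LSP)


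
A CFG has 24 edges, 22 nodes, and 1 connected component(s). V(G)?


Formula: V(G) = E - N + 2P
V(G) = 24 - 22 + 2*1
V(G) = 2 + 2
V(G) = 4

4


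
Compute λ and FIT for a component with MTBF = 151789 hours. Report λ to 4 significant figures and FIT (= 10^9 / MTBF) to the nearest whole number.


Formula: λ = 1 / MTBF; FIT = λ × 1e9 = 1e9 / MTBF
λ = 1 / 151789 ≈ 6.588e-06 failures/hour
FIT = 1e9 / 151789 ≈ 6588 failures per 1e9 hours (nearest whole number)

λ = 6.588e-06 /h, FIT = 6588


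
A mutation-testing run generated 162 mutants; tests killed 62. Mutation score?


Mutation score = killed / total * 100
Mutation score = 62 / 162 * 100
Mutation score = 38.27%

38.27%


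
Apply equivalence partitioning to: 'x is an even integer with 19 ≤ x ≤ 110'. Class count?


Constraint: even integers in [19, 110]
Class 1: x < 19 — out-of-range invalid
Class 2: x in [19,110] but odd — wrong type invalid
Class 3: x in [19,110] and even — valid
Class 4: x > 110 — out-of-range invalid
Total equivalence classes: 4

4 equivalence classes


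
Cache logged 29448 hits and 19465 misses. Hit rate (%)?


Formula: hit rate = hits / (hits + misses) * 100
hit rate = 29448 / (29448 + 19465) * 100
hit rate = 29448 / 48913 * 100
hit rate = 60.2%

60.2%


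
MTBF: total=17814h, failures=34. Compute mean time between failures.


Formula: MTBF = Total operating time / Number of failures
MTBF = 17814 / 34
MTBF = 523.94 hours

523.94 hours


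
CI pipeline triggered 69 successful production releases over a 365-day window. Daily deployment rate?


Formula: deployments per day = releases / days
= 69 / 365
= 0.189 deploys/day
(equivalently, 1.32 deploys/week)

0.189 deploys/day


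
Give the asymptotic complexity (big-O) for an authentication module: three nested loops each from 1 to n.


Reasoning: three levels of nesting over n
Complexity: O(n^3)

O(n^3)


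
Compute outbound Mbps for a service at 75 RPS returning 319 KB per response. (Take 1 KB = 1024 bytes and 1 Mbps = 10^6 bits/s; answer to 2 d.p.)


Formula: Mbps = payload_bytes * RPS * 8 / 1e6
Payload per request = 319 KB = 319 * 1024 = 326656 bytes
Total bytes/sec = 326656 * 75 = 24499200
Total bits/sec = 24499200 * 8 = 195993600
Mbps = 195993600 / 1e6 = 195.99

195.99 Mbps


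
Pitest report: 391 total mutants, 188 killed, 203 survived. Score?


Mutation score = killed / total * 100
Mutation score = 188 / 391 * 100
Mutation score = 48.08%

48.08%


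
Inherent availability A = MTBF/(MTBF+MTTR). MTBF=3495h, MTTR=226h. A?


Availability = MTBF / (MTBF + MTTR)
Availability = 3495 / (3495 + 226)
Availability = 3495 / 3721
Availability = 93.9264%

93.9264%


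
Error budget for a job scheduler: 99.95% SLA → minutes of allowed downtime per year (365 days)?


Formula: allowed downtime = period * (100 - SLA) / 100
Period (year (365 days)) = 525600 minutes
Unavailability fraction = (100 - 99.95) / 100
Allowed downtime = 525600 * (100 - 99.95) / 100
Allowed downtime = 262.8 minutes

262.8 minutes


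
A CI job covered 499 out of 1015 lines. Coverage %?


Coverage = covered / total * 100
Coverage = 499 / 1015 * 100
Coverage = 49.16%

49.16%


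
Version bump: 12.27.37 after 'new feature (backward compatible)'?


Current: 12.27.37
Change category: 'new feature (backward compatible)' → minor bump
SemVer rule: minor bump → increment MINOR, reset PATCH to 0 (MAJOR unchanged)
New: 12.28.0

12.28.0


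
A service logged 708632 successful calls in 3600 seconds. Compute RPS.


Formula: throughput = requests / seconds
throughput = 708632 / 3600
throughput = 196.84 requests/second

196.84 requests/second


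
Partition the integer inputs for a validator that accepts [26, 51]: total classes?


Valid range: [26, 51]
Class 1: x < 26 — invalid
Class 2: 26 ≤ x ≤ 51 — valid
Class 3: x > 51 — invalid
Total equivalence classes: 3

3 equivalence classes


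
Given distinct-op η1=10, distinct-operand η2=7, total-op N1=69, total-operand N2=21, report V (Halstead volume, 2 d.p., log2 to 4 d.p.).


Formula: V = N * log2(η), where N = N1 + N2 and η = η1 + η2
η = 10 + 7 = 17
N = 69 + 21 = 90
log2(17) ≈ 4.0875
V = 90 * 4.0875 = 367.88

367.88


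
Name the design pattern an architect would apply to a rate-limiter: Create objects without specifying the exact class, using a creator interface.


This matches the Factory Method pattern

Factory Method


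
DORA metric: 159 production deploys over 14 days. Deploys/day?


Formula: deployments per day = releases / days
= 159 / 14
= 11.357 deploys/day
(equivalently, 79.5 deploys/week)

11.357 deploys/day


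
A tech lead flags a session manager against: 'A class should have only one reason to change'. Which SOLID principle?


This describes the Single Responsibility Principle (SRP)

Single Responsibility Principle (SRP)


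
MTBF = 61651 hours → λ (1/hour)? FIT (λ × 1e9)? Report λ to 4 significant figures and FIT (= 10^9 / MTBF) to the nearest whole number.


Formula: λ = 1 / MTBF; FIT = λ × 1e9 = 1e9 / MTBF
λ = 1 / 61651 ≈ 1.622e-05 failures/hour
FIT = 1e9 / 61651 ≈ 16220 failures per 1e9 hours (nearest whole number)

λ = 1.622e-05 /h, FIT = 16220


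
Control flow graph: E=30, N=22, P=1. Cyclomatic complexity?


Formula: V(G) = E - N + 2P
V(G) = 30 - 22 + 2*1
V(G) = 8 + 2
V(G) = 10

10


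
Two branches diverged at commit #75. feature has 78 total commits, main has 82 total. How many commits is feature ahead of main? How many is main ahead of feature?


Common ancestor: commit #75
feature commits after divergence: 78 - 75 = 3
main commits after divergence: 82 - 75 = 7
feature is 3 commits ahead of main
main is 7 commits ahead of feature

feature ahead: 3, main ahead: 7


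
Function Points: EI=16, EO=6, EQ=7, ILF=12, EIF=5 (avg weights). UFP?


UFP = EI*4 + EO*5 + EQ*4 + ILF*10 + EIF*7
UFP = 16*4 + 6*5 + 7*4 + 12*10 + 5*7
UFP = 64 + 30 + 28 + 120 + 35
UFP = 277

277


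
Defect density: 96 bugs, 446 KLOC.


Defect density = defects / KLOC
Defect density = 96 / 446
Defect density = 0.215 defects/KLOC

0.215 defects/KLOC


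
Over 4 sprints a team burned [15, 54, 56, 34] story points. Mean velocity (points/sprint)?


Formula: Avg velocity = Total points / Number of sprints
Points: [15, 54, 56, 34]
Sum = 15 + 54 + 56 + 34 = 159
Avg velocity = 159 / 4 = 39.75 points/sprint

39.75 points/sprint


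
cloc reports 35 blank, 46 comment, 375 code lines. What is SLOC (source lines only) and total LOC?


Total LOC = blank + comment + code
Total LOC = 35 + 46 + 375 = 456
SLOC (source only) = code = 375

Total LOC: 456, SLOC: 375


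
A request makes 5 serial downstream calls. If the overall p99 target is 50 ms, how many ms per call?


Formula: per_stage = total_budget / stages
per_stage = 50 / 5
per_stage = 10.0 ms

10.0 ms


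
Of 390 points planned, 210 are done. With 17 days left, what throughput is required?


Formula: Required rate = Remaining points / Days left
Remaining = 390 - 210 = 180 points
Required rate = 180 / 17 = 10.59 points/day

10.59 points/day


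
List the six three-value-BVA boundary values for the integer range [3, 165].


Range: [3, 165]
Boundaries: just below min, min, min+1, max-1, max, just above max
Values: [2, 3, 4, 164, 165, 166]

[2, 3, 4, 164, 165, 166]


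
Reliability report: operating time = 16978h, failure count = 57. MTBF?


Formula: MTBF = Total operating time / Number of failures
MTBF = 16978 / 57
MTBF = 297.86 hours

297.86 hours


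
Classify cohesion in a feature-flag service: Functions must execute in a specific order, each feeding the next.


Reasoning: Output of one is input to next
Type: Sequential cohesion

Sequential cohesion


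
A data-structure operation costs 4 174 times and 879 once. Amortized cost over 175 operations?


Formula: Amortized cost = Total cost / Operations
Total cost = (174 * 4) + (1 * 879)
Total cost = 696 + 879 = 1575
Amortized = 1575 / 175 = 9.0

9.0


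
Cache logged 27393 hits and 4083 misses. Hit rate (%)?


Formula: hit rate = hits / (hits + misses) * 100
hit rate = 27393 / (27393 + 4083) * 100
hit rate = 27393 / 31476 * 100
hit rate = 87.03%

87.03%


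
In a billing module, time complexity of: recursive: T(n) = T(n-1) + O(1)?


Reasoning: linear recursion with constant work per frame
Complexity: O(n)

O(n)


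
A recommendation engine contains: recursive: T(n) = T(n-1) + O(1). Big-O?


Reasoning: linear recursion with constant work per frame
Complexity: O(n)

O(n)


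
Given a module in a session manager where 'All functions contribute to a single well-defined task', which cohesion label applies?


Reasoning: Best: single purpose
Type: Functional cohesion

Functional cohesion


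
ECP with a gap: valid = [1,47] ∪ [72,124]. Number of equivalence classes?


Valid ranges: [1,47] and [72,124]
Class 1: x < 1 — invalid
Class 2: 1 ≤ x ≤ 47 — valid
Class 3: 47 < x < 72 — invalid (gap between ranges)
Class 4: 72 ≤ x ≤ 124 — valid
Class 5: x > 124 — invalid
Total equivalence classes: 5

5 equivalence classes


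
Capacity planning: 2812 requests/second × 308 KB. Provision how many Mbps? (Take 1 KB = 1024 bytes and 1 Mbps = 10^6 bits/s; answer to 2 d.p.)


Formula: Mbps = payload_bytes * RPS * 8 / 1e6
Payload per request = 308 KB = 308 * 1024 = 315392 bytes
Total bytes/sec = 315392 * 2812 = 886882304
Total bits/sec = 886882304 * 8 = 7095058432
Mbps = 7095058432 / 1e6 = 7095.06

7095.06 Mbps


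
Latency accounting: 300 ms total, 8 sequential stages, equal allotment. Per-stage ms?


Formula: per_stage = total_budget / stages
per_stage = 300 / 8
per_stage = 37.5 ms

37.5 ms


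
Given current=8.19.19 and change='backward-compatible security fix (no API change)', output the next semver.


Current: 8.19.19
Change category: 'backward-compatible security fix (no API change)' → patch bump
SemVer rule: patch bump → increment PATCH (MAJOR and MINOR unchanged)
New: 8.19.20

8.19.20


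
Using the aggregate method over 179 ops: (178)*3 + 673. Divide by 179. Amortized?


Formula: Amortized cost = Total cost / Operations
Total cost = (178 * 3) + (1 * 673)
Total cost = 534 + 673 = 1207
Amortized = 1207 / 179 = 6.743

6.743


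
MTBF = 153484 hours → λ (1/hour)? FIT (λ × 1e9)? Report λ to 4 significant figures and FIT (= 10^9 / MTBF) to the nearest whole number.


Formula: λ = 1 / MTBF; FIT = λ × 1e9 = 1e9 / MTBF
λ = 1 / 153484 ≈ 6.515e-06 failures/hour
FIT = 1e9 / 153484 ≈ 6515 failures per 1e9 hours (nearest whole number)

λ = 6.515e-06 /h, FIT = 6515


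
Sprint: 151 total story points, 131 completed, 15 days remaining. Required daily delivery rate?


Formula: Required rate = Remaining points / Days left
Remaining = 151 - 131 = 20 points
Required rate = 20 / 15 = 1.33 points/day

1.33 points/day


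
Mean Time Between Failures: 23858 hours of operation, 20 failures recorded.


Formula: MTBF = Total operating time / Number of failures
MTBF = 23858 / 20
MTBF = 1192.9 hours

1192.9 hours


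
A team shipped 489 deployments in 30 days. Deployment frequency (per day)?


Formula: deployments per day = releases / days
= 489 / 30
= 16.3 deploys/day
(equivalently, 114.1 deploys/week)

16.3 deploys/day


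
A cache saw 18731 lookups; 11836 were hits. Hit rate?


Formula: hit rate = hits / (hits + misses) * 100
hit rate = 11836 / (11836 + 6895) * 100
hit rate = 11836 / 18731 * 100
hit rate = 63.19%

63.19%


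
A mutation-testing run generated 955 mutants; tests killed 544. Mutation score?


Mutation score = killed / total * 100
Mutation score = 544 / 955 * 100
Mutation score = 56.96%

56.96%


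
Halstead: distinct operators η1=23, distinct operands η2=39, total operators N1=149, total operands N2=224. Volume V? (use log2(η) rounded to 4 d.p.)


Formula: V = N * log2(η), where N = N1 + N2 and η = η1 + η2
η = 23 + 39 = 62
N = 149 + 224 = 373
log2(62) ≈ 5.9542
V = 373 * 5.9542 = 2220.92

2220.92


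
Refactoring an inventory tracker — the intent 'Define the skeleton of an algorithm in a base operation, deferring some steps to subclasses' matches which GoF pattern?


This matches the Template Method pattern

Template Method


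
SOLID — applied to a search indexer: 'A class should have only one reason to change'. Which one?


This describes the Single Responsibility Principle (SRP)

Single Responsibility Principle (SRP)


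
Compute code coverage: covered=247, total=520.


Coverage = covered / total * 100
Coverage = 247 / 520 * 100
Coverage = 47.5%

47.5%


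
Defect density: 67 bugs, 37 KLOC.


Defect density = defects / KLOC
Defect density = 67 / 37
Defect density = 1.811 defects/KLOC

1.811 defects/KLOC


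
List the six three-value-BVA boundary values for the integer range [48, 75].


Range: [48, 75]
Boundaries: just below min, min, min+1, max-1, max, just above max
Values: [47, 48, 49, 74, 75, 76]

[47, 48, 49, 74, 75, 76]


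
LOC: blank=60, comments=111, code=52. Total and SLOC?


Total LOC = blank + comment + code
Total LOC = 60 + 111 + 52 = 223
SLOC (source only) = code = 52

Total LOC: 223, SLOC: 52


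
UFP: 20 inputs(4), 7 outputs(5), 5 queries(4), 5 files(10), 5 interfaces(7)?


UFP = EI*4 + EO*5 + EQ*4 + ILF*10 + EIF*7
UFP = 20*4 + 7*5 + 5*4 + 5*10 + 5*7
UFP = 80 + 35 + 20 + 50 + 35
UFP = 220

220


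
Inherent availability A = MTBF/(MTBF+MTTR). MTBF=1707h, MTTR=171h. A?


Availability = MTBF / (MTBF + MTTR)
Availability = 1707 / (1707 + 171)
Availability = 1707 / 1878
Availability = 90.8946%

90.8946%


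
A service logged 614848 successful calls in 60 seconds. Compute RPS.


Formula: throughput = requests / seconds
throughput = 614848 / 60
throughput = 10247.47 requests/second

10247.47 requests/second


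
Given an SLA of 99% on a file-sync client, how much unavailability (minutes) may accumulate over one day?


Formula: allowed downtime = period * (100 - SLA) / 100
Period (day) = 1440 minutes
Unavailability fraction = (100 - 99.0) / 100
Allowed downtime = 1440 * (100 - 99.0) / 100
Allowed downtime = 14.4 minutes

14.4 minutes


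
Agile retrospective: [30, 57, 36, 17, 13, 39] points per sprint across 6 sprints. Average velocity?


Formula: Avg velocity = Total points / Number of sprints
Points: [30, 57, 36, 17, 13, 39]
Sum = 30 + 57 + 36 + 17 + 13 + 39 = 192
Avg velocity = 192 / 6 = 32.0 points/sprint

32.0 points/sprint


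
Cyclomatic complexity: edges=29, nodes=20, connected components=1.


Formula: V(G) = E - N + 2P
V(G) = 29 - 20 + 2*1
V(G) = 9 + 2
V(G) = 11

11
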